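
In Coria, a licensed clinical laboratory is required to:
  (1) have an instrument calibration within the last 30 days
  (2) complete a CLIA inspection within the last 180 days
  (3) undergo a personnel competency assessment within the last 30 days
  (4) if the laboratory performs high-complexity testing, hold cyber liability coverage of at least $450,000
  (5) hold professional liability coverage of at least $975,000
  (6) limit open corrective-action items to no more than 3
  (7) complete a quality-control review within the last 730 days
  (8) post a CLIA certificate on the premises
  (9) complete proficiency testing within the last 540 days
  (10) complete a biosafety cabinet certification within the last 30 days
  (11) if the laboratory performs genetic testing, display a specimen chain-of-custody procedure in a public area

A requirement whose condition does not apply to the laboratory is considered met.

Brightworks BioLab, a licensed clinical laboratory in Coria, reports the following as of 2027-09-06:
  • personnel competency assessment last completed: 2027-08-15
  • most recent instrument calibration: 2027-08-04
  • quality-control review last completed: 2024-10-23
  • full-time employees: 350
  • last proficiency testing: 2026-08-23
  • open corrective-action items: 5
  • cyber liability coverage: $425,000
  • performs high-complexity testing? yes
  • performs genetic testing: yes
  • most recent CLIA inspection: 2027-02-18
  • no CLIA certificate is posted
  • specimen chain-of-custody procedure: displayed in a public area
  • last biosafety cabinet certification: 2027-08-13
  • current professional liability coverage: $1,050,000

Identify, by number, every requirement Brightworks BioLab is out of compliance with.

1. instrument calibration 33 days ago vs limit 30 → not met
2. CLIA inspection 200 days ago vs limit 180 → not met
3. personnel competency assessment 22 days ago vs limit 30 → met
4. condition 'performs high-complexity testing' holds; cyber liability coverage $425,000 < $450,000 → not met
5. professional liability coverage $1,050,000 ≥ $975,000 → met
6. open corrective-action items 5 > 3 → not met
7. quality-control review 1048 days ago vs limit 730 → not met
8. CLIA certificate absent → not met
9. proficiency testing 379 days ago vs limit 540 → met
10. biosafety cabinet certification 24 days ago vs limit 30 → met
11. condition 'performs genetic testing' holds; specimen chain-of-custody procedure present → met
Not met: 1, 2, 4, 6, 7, 8

1, 2, 4, 6, 7, 8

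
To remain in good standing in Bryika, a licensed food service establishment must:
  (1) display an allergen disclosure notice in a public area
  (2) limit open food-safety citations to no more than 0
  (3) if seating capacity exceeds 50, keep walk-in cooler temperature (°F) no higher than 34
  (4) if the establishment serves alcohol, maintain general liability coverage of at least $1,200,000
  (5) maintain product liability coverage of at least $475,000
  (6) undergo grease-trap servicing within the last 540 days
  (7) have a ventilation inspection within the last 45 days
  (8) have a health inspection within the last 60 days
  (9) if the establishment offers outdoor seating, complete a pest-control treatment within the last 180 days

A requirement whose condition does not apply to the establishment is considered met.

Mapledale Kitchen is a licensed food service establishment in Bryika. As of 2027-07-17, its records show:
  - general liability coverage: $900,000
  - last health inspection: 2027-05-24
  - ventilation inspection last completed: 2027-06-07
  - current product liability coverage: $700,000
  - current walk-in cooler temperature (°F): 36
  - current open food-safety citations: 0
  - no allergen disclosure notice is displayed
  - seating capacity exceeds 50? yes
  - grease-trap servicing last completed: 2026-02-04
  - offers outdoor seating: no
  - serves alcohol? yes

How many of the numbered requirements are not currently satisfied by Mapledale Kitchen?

3

1. allergen disclosure notice absent → not met
2. open food-safety citations 0 ≤ 0 → met
3. condition 'seating capacity exceeds 50' holds; walk-in cooler temperature (°F) 36 > 34 → not met
4. condition 'serves alcohol' holds; general liability coverage $900,000 < $1,200,000 → not met
5. product liability coverage $700,000 ≥ $475,000 → met
6. grease-trap servicing 528 days ago vs limit 540 → met
7. ventilation inspection 40 days ago vs limit 45 → met
8. health inspection 54 days ago vs limit 60 → met
9. condition 'offers outdoor seating' does not hold → requirement n/a → met
Not met: 3 of 9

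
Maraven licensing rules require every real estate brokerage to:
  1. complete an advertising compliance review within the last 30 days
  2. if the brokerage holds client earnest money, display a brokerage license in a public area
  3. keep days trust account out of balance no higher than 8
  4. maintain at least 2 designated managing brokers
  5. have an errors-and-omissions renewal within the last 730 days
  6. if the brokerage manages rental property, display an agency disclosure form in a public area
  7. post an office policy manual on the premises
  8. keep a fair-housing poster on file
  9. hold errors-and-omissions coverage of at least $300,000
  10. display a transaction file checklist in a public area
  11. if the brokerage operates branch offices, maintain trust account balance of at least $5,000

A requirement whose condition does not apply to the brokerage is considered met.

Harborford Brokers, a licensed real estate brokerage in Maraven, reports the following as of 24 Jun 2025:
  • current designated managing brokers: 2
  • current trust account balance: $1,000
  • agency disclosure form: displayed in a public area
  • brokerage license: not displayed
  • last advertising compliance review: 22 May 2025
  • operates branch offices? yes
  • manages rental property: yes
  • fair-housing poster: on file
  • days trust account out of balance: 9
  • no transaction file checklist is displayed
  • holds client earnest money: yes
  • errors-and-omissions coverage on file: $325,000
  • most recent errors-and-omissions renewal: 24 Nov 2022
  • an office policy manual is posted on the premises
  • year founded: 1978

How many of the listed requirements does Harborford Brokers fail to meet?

6

1. advertising compliance review 33 days ago vs limit 30 → not met
2. condition 'holds client earnest money' holds; brokerage license absent → not met
3. days trust account out of balance 9 > 8 → not met
4. designated managing brokers 2 ≥ 2 → met
5. errors-and-omissions renewal 943 days ago vs limit 730 → not met
6. condition 'manages rental property' holds; agency disclosure form present → met
7. office policy manual present → met
8. fair-housing poster present → met
9. errors-and-omissions coverage $325,000 ≥ $300,000 → met
10. transaction file checklist absent → not met
11. condition 'operates branch offices' holds; trust account balance $1,000 < $5,000 → not met
Not met: 6 of 11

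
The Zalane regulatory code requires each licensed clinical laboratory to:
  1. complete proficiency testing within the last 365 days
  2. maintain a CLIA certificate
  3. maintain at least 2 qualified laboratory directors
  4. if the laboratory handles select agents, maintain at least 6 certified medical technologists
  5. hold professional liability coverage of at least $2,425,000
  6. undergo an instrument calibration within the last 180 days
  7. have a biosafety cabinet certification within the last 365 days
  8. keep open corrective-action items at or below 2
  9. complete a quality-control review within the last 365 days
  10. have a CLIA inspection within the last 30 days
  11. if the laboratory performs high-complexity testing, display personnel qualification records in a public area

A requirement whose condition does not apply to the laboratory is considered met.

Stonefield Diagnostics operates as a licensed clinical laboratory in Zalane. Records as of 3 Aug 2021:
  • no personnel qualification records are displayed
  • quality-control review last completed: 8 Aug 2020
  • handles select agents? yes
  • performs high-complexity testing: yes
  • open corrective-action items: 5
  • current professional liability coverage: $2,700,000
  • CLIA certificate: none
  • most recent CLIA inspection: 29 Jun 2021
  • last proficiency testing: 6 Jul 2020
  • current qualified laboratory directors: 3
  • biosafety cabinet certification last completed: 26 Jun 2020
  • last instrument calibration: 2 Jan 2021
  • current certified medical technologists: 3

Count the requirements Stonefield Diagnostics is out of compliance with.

8

1. proficiency testing 393 days ago vs limit 365 → not met
2. CLIA certificate absent → not met
3. qualified laboratory directors 3 ≥ 2 → met
4. condition 'handles select agents' holds; certified medical technologists 3 < 6 → not met
5. professional liability coverage $2,700,000 ≥ $2,425,000 → met
6. instrument calibration 213 days ago vs limit 180 → not met
7. biosafety cabinet certification 403 days ago vs limit 365 → not met
8. open corrective-action items 5 > 2 → not met
9. quality-control review 360 days ago vs limit 365 → met
10. CLIA inspection 35 days ago vs limit 30 → not met
11. condition 'performs high-complexity testing' holds; personnel qualification records absent → not met
Not met: 8 of 11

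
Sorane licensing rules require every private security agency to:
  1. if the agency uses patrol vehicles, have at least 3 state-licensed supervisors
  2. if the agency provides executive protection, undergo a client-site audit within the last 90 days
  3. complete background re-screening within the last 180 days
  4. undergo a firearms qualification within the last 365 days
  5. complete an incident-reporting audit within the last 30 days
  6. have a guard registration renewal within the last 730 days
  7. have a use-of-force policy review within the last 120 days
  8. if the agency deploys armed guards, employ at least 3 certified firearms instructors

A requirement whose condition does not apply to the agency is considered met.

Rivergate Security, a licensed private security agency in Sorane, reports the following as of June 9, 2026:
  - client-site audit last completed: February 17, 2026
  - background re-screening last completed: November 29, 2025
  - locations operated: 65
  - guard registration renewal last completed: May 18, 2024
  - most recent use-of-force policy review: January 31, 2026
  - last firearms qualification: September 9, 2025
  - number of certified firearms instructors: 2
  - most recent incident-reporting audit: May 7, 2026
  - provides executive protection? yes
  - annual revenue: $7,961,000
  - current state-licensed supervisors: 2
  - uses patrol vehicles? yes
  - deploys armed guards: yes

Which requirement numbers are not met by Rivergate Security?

1, 2, 3, 5, 6, 7, 8

1. condition 'uses patrol vehicles' holds; state-licensed supervisors 2 < 3 → not met
2. condition 'provides executive protection' holds; client-site audit 112 days ago vs limit 90 → not met
3. background re-screening 192 days ago vs limit 180 → not met
4. firearms qualification 273 days ago vs limit 365 → met
5. incident-reporting audit 33 days ago vs limit 30 → not met
6. guard registration renewal 752 days ago vs limit 730 → not met
7. use-of-force policy review 129 days ago vs limit 120 → not met
8. condition 'deploys armed guards' holds; certified firearms instructors 2 < 3 → not met
Not met: 1, 2, 3, 5, 6, 7, 8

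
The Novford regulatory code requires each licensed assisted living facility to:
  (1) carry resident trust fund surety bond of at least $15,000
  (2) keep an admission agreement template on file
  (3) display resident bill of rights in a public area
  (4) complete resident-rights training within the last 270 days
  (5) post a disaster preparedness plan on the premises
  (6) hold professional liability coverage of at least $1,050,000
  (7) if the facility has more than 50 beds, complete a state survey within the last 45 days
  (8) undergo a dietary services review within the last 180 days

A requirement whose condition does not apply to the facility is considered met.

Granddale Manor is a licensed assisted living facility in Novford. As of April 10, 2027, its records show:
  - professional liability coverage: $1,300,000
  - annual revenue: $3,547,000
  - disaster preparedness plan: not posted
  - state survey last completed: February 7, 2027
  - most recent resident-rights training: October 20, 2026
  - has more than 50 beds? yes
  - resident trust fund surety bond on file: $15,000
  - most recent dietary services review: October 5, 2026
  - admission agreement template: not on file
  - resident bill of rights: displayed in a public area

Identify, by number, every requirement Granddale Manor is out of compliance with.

1. resident trust fund surety bond $15,000 ≥ $15,000 → met
2. admission agreement template absent → not met
3. resident bill of rights present → met
4. resident-rights training 172 days ago vs limit 270 → met
5. disaster preparedness plan absent → not met
6. professional liability coverage $1,300,000 ≥ $1,050,000 → met
7. condition 'has more than 50 beds' holds; state survey 62 days ago vs limit 45 → not met
8. dietary services review 187 days ago vs limit 180 → not met
Not met: 2, 5, 7, 8

2, 5, 7, 8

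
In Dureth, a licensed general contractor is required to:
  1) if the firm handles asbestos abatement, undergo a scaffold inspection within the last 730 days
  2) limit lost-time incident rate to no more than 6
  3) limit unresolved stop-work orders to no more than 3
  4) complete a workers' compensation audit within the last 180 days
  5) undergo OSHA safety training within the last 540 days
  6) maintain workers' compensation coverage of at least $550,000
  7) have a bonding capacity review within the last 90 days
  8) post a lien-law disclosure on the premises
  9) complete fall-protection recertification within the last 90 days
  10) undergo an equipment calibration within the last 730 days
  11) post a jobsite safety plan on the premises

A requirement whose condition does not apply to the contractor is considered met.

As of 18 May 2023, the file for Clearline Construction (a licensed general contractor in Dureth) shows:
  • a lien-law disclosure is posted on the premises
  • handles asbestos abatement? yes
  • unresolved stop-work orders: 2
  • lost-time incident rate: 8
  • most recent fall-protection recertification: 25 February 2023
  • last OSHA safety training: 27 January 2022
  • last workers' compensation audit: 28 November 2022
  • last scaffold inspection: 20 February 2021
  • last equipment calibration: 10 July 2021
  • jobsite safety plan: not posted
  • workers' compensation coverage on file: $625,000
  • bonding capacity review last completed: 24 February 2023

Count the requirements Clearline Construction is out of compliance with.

3

1. condition 'handles asbestos abatement' holds; scaffold inspection 817 days ago vs limit 730 → not met
2. lost-time incident rate 8 > 6 → not met
3. unresolved stop-work orders 2 ≤ 3 → met
4. workers' compensation audit 171 days ago vs limit 180 → met
5. OSHA safety training 476 days ago vs limit 540 → met
6. workers' compensation coverage $625,000 ≥ $550,000 → met
7. bonding capacity review 83 days ago vs limit 90 → met
8. lien-law disclosure present → met
9. fall-protection recertification 82 days ago vs limit 90 → met
10. equipment calibration 677 days ago vs limit 730 → met
11. jobsite safety plan absent → not met
Not met: 3 of 11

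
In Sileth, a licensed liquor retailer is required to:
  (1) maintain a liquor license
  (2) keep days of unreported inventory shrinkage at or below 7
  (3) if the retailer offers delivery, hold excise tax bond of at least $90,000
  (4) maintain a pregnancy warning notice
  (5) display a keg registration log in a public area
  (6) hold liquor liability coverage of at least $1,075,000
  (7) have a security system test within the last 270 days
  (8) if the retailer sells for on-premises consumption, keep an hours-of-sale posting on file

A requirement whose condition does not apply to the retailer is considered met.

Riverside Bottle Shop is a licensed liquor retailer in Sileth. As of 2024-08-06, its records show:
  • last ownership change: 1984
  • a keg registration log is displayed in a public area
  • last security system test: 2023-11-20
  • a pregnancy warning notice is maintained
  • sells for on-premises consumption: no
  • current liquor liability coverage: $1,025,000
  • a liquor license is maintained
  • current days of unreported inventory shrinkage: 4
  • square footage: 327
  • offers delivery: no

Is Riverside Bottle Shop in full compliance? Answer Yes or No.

1. liquor license present → met
2. days of unreported inventory shrinkage 4 ≤ 7 → met
3. condition 'offers delivery' does not hold → requirement n/a → met
4. pregnancy warning notice present → met
5. keg registration log present → met
6. liquor liability coverage $1,025,000 < $1,075,000 → not met
7. security system test 260 days ago vs limit 270 → met
8. condition 'sells for on-premises consumption' does not hold → requirement n/a → met
Not met: 6

No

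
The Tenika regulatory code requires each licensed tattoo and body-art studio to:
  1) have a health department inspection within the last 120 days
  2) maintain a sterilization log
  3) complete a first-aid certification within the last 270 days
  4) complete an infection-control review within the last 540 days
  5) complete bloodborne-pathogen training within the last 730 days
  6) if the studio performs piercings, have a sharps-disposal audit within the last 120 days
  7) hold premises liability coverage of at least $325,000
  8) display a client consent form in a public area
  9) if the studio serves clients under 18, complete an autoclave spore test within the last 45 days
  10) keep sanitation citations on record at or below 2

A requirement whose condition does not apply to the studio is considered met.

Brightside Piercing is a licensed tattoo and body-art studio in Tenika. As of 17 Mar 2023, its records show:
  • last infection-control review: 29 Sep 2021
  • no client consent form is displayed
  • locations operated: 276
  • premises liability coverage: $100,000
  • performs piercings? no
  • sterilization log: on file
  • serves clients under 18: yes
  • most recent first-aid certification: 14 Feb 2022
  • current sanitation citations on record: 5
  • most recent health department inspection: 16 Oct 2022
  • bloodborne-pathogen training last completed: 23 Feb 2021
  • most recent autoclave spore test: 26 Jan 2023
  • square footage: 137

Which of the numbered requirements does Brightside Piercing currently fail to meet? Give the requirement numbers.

1, 3, 5, 7, 8, 9, 10

1. health department inspection 152 days ago vs limit 120 → not met
2. sterilization log present → met
3. first-aid certification 396 days ago vs limit 270 → not met
4. infection-control review 534 days ago vs limit 540 → met
5. bloodborne-pathogen training 752 days ago vs limit 730 → not met
6. condition 'performs piercings' does not hold → requirement n/a → met
7. premises liability coverage $100,000 < $325,000 → not met
8. client consent form absent → not met
9. condition 'serves clients under 18' holds; autoclave spore test 50 days ago vs limit 45 → not met
10. sanitation citations on record 5 > 2 → not met
Not met: 1, 3, 5, 7, 8, 9, 10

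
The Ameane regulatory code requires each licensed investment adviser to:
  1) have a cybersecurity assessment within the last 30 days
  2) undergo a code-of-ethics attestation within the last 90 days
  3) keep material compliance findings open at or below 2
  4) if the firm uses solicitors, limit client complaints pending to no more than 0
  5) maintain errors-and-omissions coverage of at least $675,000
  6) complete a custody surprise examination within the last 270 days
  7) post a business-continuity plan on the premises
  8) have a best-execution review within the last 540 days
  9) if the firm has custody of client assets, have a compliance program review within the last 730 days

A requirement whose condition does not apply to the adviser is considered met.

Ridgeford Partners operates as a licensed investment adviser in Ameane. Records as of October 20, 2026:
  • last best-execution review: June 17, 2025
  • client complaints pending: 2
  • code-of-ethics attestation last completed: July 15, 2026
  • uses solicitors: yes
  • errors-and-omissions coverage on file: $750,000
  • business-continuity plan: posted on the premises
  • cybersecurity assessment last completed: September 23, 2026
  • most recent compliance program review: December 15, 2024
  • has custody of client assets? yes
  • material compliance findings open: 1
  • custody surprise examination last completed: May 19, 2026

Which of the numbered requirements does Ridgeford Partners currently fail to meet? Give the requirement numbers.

1. cybersecurity assessment 27 days ago vs limit 30 → met
2. code-of-ethics attestation 97 days ago vs limit 90 → not met
3. material compliance findings open 1 ≤ 2 → met
4. condition 'uses solicitors' holds; client complaints pending 2 > 0 → not met
5. errors-and-omissions coverage $750,000 ≥ $675,000 → met
6. custody surprise examination 154 days ago vs limit 270 → met
7. business-continuity plan present → met
8. best-execution review 490 days ago vs limit 540 → met
9. condition 'has custody of client assets' holds; compliance program review 674 days ago vs limit 730 → met
Not met: 2, 4

2, 4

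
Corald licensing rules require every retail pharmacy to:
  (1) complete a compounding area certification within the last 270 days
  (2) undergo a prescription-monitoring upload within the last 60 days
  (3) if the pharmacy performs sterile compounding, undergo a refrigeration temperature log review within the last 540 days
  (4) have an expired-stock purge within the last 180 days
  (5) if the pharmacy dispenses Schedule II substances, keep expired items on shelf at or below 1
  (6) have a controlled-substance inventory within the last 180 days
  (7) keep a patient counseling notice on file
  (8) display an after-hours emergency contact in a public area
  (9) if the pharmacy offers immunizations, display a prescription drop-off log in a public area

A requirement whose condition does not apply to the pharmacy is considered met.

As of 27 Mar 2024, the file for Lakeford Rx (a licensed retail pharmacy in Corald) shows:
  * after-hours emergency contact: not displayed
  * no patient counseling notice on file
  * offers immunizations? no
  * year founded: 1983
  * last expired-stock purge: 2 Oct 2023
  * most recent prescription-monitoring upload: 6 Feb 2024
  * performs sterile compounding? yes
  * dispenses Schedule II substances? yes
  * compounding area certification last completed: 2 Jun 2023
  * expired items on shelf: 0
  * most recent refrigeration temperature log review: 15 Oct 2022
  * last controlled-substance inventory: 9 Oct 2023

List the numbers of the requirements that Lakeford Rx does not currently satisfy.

1, 7, 8

1. compounding area certification 299 days ago vs limit 270 → not met
2. prescription-monitoring upload 50 days ago vs limit 60 → met
3. condition 'performs sterile compounding' holds; refrigeration temperature log review 529 days ago vs limit 540 → met
4. expired-stock purge 177 days ago vs limit 180 → met
5. condition 'dispenses Schedule II substances' holds; expired items on shelf 0 ≤ 1 → met
6. controlled-substance inventory 170 days ago vs limit 180 → met
7. patient counseling notice absent → not met
8. after-hours emergency contact absent → not met
9. condition 'offers immunizations' does not hold → requirement n/a → met
Not met: 1, 7, 8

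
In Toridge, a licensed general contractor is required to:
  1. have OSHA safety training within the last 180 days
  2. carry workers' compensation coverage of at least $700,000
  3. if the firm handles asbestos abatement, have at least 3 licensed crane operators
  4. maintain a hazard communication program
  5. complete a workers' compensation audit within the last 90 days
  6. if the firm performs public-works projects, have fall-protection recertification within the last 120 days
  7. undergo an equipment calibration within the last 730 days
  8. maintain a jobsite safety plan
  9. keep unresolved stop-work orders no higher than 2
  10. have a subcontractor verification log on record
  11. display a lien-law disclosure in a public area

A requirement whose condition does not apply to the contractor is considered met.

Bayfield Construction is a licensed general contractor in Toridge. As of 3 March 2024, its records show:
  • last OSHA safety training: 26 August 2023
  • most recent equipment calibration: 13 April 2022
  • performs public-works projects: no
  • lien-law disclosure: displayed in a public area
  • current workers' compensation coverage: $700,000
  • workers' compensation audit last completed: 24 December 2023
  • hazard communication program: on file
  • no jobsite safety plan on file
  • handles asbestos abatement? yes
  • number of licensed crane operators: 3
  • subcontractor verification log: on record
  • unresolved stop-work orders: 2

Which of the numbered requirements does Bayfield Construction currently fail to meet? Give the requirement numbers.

1, 8

1. OSHA safety training 190 days ago vs limit 180 → not met
2. workers' compensation coverage $700,000 ≥ $700,000 → met
3. condition 'handles asbestos abatement' holds; licensed crane operators 3 ≥ 3 → met
4. hazard communication program present → met
5. workers' compensation audit 70 days ago vs limit 90 → met
6. condition 'performs public-works projects' does not hold → requirement n/a → met
7. equipment calibration 690 days ago vs limit 730 → met
8. jobsite safety plan absent → not met
9. unresolved stop-work orders 2 ≤ 2 → met
10. subcontractor verification log present → met
11. lien-law disclosure present → met
Not met: 1, 8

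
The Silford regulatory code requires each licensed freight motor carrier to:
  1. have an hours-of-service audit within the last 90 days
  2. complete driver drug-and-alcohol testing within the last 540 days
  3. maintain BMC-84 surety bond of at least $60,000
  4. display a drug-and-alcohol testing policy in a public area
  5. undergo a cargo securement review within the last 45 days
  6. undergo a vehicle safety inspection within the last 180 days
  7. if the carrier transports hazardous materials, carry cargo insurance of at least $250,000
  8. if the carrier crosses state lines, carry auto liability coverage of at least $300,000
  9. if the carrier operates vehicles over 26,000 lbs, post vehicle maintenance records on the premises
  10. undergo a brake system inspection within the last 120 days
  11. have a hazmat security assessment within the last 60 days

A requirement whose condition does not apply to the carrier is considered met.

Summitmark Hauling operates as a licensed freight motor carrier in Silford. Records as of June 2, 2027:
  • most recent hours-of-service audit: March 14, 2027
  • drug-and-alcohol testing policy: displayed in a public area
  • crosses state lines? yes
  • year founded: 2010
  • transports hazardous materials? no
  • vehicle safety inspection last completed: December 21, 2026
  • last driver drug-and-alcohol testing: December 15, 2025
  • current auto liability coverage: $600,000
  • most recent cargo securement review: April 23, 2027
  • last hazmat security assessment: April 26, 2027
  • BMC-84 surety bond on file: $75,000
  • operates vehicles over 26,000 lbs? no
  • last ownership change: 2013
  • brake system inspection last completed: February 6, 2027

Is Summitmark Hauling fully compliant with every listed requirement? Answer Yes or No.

1. hours-of-service audit 80 days ago vs limit 90 → met
2. driver drug-and-alcohol testing 534 days ago vs limit 540 → met
3. BMC-84 surety bond $75,000 ≥ $60,000 → met
4. drug-and-alcohol testing policy present → met
5. cargo securement review 40 days ago vs limit 45 → met
6. vehicle safety inspection 163 days ago vs limit 180 → met
7. condition 'transports hazardous materials' does not hold → requirement n/a → met
8. condition 'crosses state lines' holds; auto liability coverage $600,000 ≥ $300,000 → met
9. condition 'operates vehicles over 26,000 lbs' does not hold → requirement n/a → met
10. brake system inspection 116 days ago vs limit 120 → met
11. hazmat security assessment 37 days ago vs limit 60 → met
All met.

Yes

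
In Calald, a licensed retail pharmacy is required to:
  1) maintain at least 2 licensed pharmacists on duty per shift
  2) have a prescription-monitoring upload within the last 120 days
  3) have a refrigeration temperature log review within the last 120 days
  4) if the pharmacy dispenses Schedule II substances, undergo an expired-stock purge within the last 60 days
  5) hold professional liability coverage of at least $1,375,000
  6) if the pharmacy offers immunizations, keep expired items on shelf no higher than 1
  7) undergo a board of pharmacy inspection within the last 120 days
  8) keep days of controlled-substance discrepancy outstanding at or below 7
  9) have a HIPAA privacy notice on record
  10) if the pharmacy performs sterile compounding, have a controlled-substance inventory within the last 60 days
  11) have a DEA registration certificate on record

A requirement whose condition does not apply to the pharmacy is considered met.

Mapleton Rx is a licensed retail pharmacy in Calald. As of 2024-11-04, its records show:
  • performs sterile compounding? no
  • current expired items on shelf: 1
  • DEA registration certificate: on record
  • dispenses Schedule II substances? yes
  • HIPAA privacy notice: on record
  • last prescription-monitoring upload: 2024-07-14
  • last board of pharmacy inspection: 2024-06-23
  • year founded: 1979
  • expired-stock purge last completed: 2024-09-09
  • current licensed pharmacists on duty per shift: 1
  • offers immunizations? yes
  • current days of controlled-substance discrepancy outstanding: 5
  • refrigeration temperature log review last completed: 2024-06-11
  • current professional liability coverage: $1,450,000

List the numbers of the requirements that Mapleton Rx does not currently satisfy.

1, 3, 7

1. licensed pharmacists on duty per shift 1 < 2 → not met
2. prescription-monitoring upload 113 days ago vs limit 120 → met
3. refrigeration temperature log review 146 days ago vs limit 120 → not met
4. condition 'dispenses Schedule II substances' holds; expired-stock purge 56 days ago vs limit 60 → met
5. professional liability coverage $1,450,000 ≥ $1,375,000 → met
6. condition 'offers immunizations' holds; expired items on shelf 1 ≤ 1 → met
7. board of pharmacy inspection 134 days ago vs limit 120 → not met
8. days of controlled-substance discrepancy outstanding 5 ≤ 7 → met
9. HIPAA privacy notice present → met
10. condition 'performs sterile compounding' does not hold → requirement n/a → met
11. DEA registration certificate present → met
Not met: 1, 3, 7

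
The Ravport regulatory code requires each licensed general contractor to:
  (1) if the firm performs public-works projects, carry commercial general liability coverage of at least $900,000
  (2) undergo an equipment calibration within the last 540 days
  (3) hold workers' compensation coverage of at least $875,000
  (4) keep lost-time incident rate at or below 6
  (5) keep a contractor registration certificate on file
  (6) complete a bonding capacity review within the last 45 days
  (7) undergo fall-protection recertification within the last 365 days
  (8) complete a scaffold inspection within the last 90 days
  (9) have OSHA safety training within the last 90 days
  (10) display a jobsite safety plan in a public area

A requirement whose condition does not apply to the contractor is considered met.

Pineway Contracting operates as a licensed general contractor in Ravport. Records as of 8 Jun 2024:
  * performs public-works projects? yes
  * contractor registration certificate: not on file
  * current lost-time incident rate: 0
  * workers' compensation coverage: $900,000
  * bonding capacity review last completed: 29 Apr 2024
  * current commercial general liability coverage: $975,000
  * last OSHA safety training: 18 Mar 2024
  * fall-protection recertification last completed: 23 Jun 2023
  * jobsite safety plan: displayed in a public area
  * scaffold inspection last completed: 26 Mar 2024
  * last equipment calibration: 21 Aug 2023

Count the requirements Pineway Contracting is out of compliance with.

1

1. condition 'performs public-works projects' holds; commercial general liability coverage $975,000 ≥ $900,000 → met
2. equipment calibration 292 days ago vs limit 540 → met
3. workers' compensation coverage $900,000 ≥ $875,000 → met
4. lost-time incident rate 0 ≤ 6 → met
5. contractor registration certificate absent → not met
6. bonding capacity review 40 days ago vs limit 45 → met
7. fall-protection recertification 351 days ago vs limit 365 → met
8. scaffold inspection 74 days ago vs limit 90 → met
9. OSHA safety training 82 days ago vs limit 90 → met
10. jobsite safety plan present → met
Not met: 1 of 10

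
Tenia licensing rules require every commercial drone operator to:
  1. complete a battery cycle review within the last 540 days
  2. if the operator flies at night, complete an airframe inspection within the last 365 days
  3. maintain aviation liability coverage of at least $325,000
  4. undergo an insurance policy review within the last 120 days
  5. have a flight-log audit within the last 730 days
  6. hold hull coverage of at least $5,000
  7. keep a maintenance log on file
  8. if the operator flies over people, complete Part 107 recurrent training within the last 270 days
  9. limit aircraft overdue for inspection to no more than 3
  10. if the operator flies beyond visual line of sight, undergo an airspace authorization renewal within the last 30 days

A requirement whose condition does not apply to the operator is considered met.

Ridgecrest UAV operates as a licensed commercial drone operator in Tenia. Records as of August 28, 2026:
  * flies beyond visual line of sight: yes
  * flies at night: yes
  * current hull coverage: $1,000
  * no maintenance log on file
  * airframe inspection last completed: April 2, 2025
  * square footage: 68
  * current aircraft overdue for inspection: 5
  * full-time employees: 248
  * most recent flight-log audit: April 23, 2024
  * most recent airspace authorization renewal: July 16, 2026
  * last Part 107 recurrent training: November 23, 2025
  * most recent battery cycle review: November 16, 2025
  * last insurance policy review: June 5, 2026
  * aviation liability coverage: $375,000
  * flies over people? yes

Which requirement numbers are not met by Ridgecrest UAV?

1. battery cycle review 285 days ago vs limit 540 → met
2. condition 'flies at night' holds; airframe inspection 513 days ago vs limit 365 → not met
3. aviation liability coverage $375,000 ≥ $325,000 → met
4. insurance policy review 84 days ago vs limit 120 → met
5. flight-log audit 857 days ago vs limit 730 → not met
6. hull coverage $1,000 < $5,000 → not met
7. maintenance log absent → not met
8. condition 'flies over people' holds; Part 107 recurrent training 278 days ago vs limit 270 → not met
9. aircraft overdue for inspection 5 > 3 → not met
10. condition 'flies beyond visual line of sight' holds; airspace authorization renewal 43 days ago vs limit 30 → not met
Not met: 2, 5, 6, 7, 8, 9, 10

2, 5, 6, 7, 8, 9, 10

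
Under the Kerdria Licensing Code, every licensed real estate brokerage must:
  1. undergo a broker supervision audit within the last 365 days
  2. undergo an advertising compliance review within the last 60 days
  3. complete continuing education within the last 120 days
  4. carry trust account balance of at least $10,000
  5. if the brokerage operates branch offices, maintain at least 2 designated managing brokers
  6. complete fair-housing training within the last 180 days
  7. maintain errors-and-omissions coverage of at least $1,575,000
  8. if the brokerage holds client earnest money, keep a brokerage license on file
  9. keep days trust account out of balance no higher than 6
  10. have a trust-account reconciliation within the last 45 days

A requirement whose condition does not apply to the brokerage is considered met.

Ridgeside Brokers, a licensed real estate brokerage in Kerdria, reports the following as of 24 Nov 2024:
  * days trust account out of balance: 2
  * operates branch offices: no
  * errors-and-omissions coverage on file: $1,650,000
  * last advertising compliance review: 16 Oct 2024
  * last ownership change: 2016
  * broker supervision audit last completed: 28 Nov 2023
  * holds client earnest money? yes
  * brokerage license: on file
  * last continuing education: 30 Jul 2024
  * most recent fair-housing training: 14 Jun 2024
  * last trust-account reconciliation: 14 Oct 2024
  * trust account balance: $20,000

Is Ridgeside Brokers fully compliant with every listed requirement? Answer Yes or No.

Yes

1. broker supervision audit 362 days ago vs limit 365 → met
2. advertising compliance review 39 days ago vs limit 60 → met
3. continuing education 117 days ago vs limit 120 → met
4. trust account balance $20,000 ≥ $10,000 → met
5. condition 'operates branch offices' does not hold → requirement n/a → met
6. fair-housing training 163 days ago vs limit 180 → met
7. errors-and-omissions coverage $1,650,000 ≥ $1,575,000 → met
8. condition 'holds client earnest money' holds; brokerage license present → met
9. days trust account out of balance 2 ≤ 6 → met
10. trust-account reconciliation 41 days ago vs limit 45 → met
All met.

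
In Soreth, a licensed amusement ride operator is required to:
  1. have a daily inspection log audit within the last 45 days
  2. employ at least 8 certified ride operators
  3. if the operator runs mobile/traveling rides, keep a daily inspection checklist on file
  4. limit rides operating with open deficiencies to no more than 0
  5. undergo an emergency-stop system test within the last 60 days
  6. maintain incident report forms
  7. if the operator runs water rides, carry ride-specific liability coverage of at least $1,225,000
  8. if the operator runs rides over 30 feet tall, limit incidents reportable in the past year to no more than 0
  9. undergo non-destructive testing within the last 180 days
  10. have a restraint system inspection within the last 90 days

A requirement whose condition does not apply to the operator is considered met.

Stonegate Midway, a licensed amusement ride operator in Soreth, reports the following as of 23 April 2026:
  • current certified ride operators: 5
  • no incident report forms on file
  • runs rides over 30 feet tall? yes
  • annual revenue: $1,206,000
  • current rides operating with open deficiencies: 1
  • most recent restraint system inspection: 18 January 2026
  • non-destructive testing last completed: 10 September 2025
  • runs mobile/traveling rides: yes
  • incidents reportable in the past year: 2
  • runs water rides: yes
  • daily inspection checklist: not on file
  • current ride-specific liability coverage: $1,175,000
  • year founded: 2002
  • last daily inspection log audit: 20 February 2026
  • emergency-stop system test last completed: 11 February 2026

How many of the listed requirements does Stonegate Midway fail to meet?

1. daily inspection log audit 62 days ago vs limit 45 → not met
2. certified ride operators 5 < 8 → not met
3. condition 'runs mobile/traveling rides' holds; daily inspection checklist absent → not met
4. rides operating with open deficiencies 1 > 0 → not met
5. emergency-stop system test 71 days ago vs limit 60 → not met
6. incident report forms absent → not met
7. condition 'runs water rides' holds; ride-specific liability coverage $1,175,000 < $1,225,000 → not met
8. condition 'runs rides over 30 feet tall' holds; incidents reportable in the past year 2 > 0 → not met
9. non-destructive testing 225 days ago vs limit 180 → not met
10. restraint system inspection 95 days ago vs limit 90 → not met
Not met: 10 of 10

10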